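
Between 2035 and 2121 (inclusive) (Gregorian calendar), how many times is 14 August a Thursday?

13

Track 14 August's weekday year by year (advancing +1, or +2 across a Feb 29):
  2035: Tue  2036: Thu (+2) ✓  2037: Fri (+1)  2038: Sat (+1)  2039: Sun (+1)
  2040: Tue (+2)  2041: Wed (+1)  2042: Thu (+1) ✓  2043: Fri (+1)  2044: Sun (+2)
  2045: Mon (+1)  2046: Tue (+1)  2047: Wed (+1)  2048: Fri (+2)  … (59 more years) …
  2108: Tue (+2)  2109: Wed (+1)  2110: Thu (+1) ✓  2111: Fri (+1)  2112: Sun (+2)
  2113: Mon (+1)  2114: Tue (+1)  2115: Wed (+1)  2116: Fri (+2)  2117: Sat (+1)
  2118: Sun (+1)  2119: Mon (+1)  2120: Wed (+2)  2121: Thu (+1) ✓
Thursday years: 2036, 2042, 2053, 2059, 2064, 2070, 2081, 2087, 2092, 2098, 2104, 2110, 2121 — 13 in total.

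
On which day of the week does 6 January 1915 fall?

January 1, 1915 is a Friday.
January 6 is day 6 of the year, i.e. 5 days after Jan 1.
5 mod 7 = 5, so advance 5 weekdays from Friday: Wednesday.

Wednesday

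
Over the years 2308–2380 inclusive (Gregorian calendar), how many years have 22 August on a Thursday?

Track 22 August's weekday year by year (advancing +1, or +2 across a Feb 29):
  2308: Sat  2309: Sun (+1)  2310: Mon (+1)  2311: Tue (+1)  2312: Thu (+2) ✓
  2313: Fri (+1)  2314: Sat (+1)  2315: Sun (+1)  2316: Tue (+2)  2317: Wed (+1)
  2318: Thu (+1) ✓  2319: Fri (+1)  2320: Sun (+2)  2321: Mon (+1)  … (45 more years) …
  2367: Tue (+1)  2368: Thu (+2) ✓  2369: Fri (+1)  2370: Sat (+1)  2371: Sun (+1)
  2372: Tue (+2)  2373: Wed (+1)  2374: Thu (+1) ✓  2375: Fri (+1)  2376: Sun (+2)
  2377: Mon (+1)  2378: Tue (+1)  2379: Wed (+1)  2380: Fri (+2)
Thursday years: 2312, 2318, 2329, 2335, 2340, 2346, 2357, 2363, 2368, 2374 — 10 in total.

10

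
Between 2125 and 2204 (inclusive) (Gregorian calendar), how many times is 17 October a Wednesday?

Track 17 October's weekday year by year (advancing +1, or +2 across a Feb 29):
  2125: Wed ✓  2126: Thu (+1)  2127: Fri (+1)  2128: Sun (+2)  2129: Mon (+1)
  2130: Tue (+1)  2131: Wed (+1) ✓  2132: Fri (+2)  2133: Sat (+1)  2134: Sun (+1)
  2135: Mon (+1)  2136: Wed (+2) ✓  2137: Thu (+1)  2138: Fri (+1)  … (52 more years) …
  2191: Mon (+1)  2192: Wed (+2) ✓  2193: Thu (+1)  2194: Fri (+1)  2195: Sat (+1)
  2196: Mon (+2)  2197: Tue (+1)  2198: Wed (+1) ✓  2199: Thu (+1)  2200: Fri (+1)
  2201: Sat (+1)  2202: Sun (+1)  2203: Mon (+1)  2204: Wed (+2) ✓
Wednesday years: 2125, 2131, 2136, 2142, 2153, 2159, 2164, 2170, 2181, 2187, 2192, 2198, 2204 — 13 in total.

13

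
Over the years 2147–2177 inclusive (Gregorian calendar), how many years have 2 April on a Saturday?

4

Track 2 April's weekday year by year (advancing +1, or +2 across a Feb 29):
  2147: Sun  2148: Tue (+2)  2149: Wed (+1)  2150: Thu (+1)  2151: Fri (+1)
  2152: Sun (+2)  2153: Mon (+1)  2154: Tue (+1)  2155: Wed (+1)  2156: Fri (+2)
  2157: Sat (+1) ✓  2158: Sun (+1)  2159: Mon (+1)  2160: Wed (+2)  … (3 more years) …
  2164: Mon (+2)  2165: Tue (+1)  2166: Wed (+1)  2167: Thu (+1)  2168: Sat (+2) ✓
  2169: Sun (+1)  2170: Mon (+1)  2171: Tue (+1)  2172: Thu (+2)  2173: Fri (+1)
  2174: Sat (+1) ✓  2175: Sun (+1)  2176: Tue (+2)  2177: Wed (+1)
Saturday years: 2157, 2163, 2168, 2174 — 4 in total.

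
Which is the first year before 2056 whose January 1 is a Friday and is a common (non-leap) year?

2055

Jan 1 advances by 2 weekdays after a leap year and by 1 after a common year.
2056: Jan 1 is Saturday (leap).
2055: Friday
2055 begins on a Friday and is a common year.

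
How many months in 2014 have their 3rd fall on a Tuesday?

1

Check the 3rd of each month of 2014: Jan 3: Fri, Feb 3: Mon, Mar 3: Mon, Apr 3: Thu, May 3: Sat, Jun 3: Tue, Jul 3: Thu, Aug 3: Sun, Sep 3: Wed, Oct 3: Fri, Nov 3: Mon, Dec 3: Wed.
Tuesday occurs in June — 1 month.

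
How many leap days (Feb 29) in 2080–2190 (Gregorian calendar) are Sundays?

4

Leap years in 2080–2190: 27 of them.
Feb 29 weekday advances by 5 (mod 7) from one leap year to the next four years later (or differs when a century non-leap intervenes).
Leap-day weekdays: 2080:Thu 2084:Tue 2088:Sun✓ 2092:Fri 2096:Wed 2104:Fri 2108:Wed 2112:Mon 2116:Sat 2120:Thu 2124:Tue 2128:Sun✓ 2132:Fri 2136:Wed 2140:Mon 2144:Sat 2148:Thu 2152:Tue 2156:Sun✓ 2160:Fri 2164:Wed 2168:Mon 2172:Sat 2176:Thu 2180:Tue 2184:Sun✓ 2188:Fri
Sunday: 2088, 2128, 2156, 2184 → 4.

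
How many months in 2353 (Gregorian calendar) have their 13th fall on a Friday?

Check the 13th of each month of 2353: Jan 13: Tue, Feb 13: Fri, Mar 13: Fri, Apr 13: Mon, May 13: Wed, Jun 13: Sat, Jul 13: Mon, Aug 13: Thu, Sep 13: Sun, Oct 13: Tue, Nov 13: Fri, Dec 13: Sun.
Friday occurs in February, March, November — 3 months.

3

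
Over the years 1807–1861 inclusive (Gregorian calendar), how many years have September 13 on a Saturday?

7

Track September 13's weekday year by year (advancing +1, or +2 across a Feb 29):
  1807: Sun  1808: Tue (+2)  1809: Wed (+1)  1810: Thu (+1)  1811: Fri (+1)
  1812: Sun (+2)  1813: Mon (+1)  1814: Tue (+1)  1815: Wed (+1)  1816: Fri (+2)
  1817: Sat (+1) ✓  1818: Sun (+1)  1819: Mon (+1)  1820: Wed (+2)  … (27 more years) …
  1848: Wed (+2)  1849: Thu (+1)  1850: Fri (+1)  1851: Sat (+1) ✓  1852: Mon (+2)
  1853: Tue (+1)  1854: Wed (+1)  1855: Thu (+1)  1856: Sat (+2) ✓  1857: Sun (+1)
  1858: Mon (+1)  1859: Tue (+1)  1860: Thu (+2)  1861: Fri (+1)
Saturday years: 1817, 1823, 1828, 1834, 1845, 1851, 1856 — 7 in total.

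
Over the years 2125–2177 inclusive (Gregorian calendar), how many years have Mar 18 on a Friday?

8

Track Mar 18's weekday year by year (advancing +1, or +2 across a Feb 29):
  2125: Sun  2126: Mon (+1)  2127: Tue (+1)  2128: Thu (+2)  2129: Fri (+1) ✓
  2130: Sat (+1)  2131: Sun (+1)  2132: Tue (+2)  2133: Wed (+1)  2134: Thu (+1)
  2135: Fri (+1) ✓  2136: Sun (+2)  2137: Mon (+1)  2138: Tue (+1)  … (25 more years) …
  2164: Sun (+2)  2165: Mon (+1)  2166: Tue (+1)  2167: Wed (+1)  2168: Fri (+2) ✓
  2169: Sat (+1)  2170: Sun (+1)  2171: Mon (+1)  2172: Wed (+2)  2173: Thu (+1)
  2174: Fri (+1) ✓  2175: Sat (+1)  2176: Mon (+2)  2177: Tue (+1)
Friday years: 2129, 2135, 2140, 2146, 2157, 2163, 2168, 2174 — 8 in total.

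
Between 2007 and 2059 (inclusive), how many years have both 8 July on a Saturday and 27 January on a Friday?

5

Check each year's weekday for 8 July and 27 January:
  2007: Sun/Sat  2008: Tue/Sun  2009: Wed/Tue  2010: Thu/Wed  2011: Fri/Thu  2012: Sun/Fri  2013: Mon/Sun  2014: Tue/Mon  2015: Wed/Tue  2016: Fri/Wed  2017: Sat/Fri ✓  2018: Sun/Sat  2019: Mon/Sun  2020: Wed/Mon  …(25 more)…  2046: Sun/Sat  2047: Mon/Sun  2048: Wed/Mon  2049: Thu/Wed  2050: Fri/Thu  2051: Sat/Fri ✓  2052: Mon/Sat  2053: Tue/Mon  2054: Wed/Tue  2055: Thu/Wed  2056: Sat/Thu  2057: Sun/Sat  2058: Mon/Sun  2059: Tue/Mon
Both conditions hold in: 2017, 2023, 2034, 2045, 2051 — 5.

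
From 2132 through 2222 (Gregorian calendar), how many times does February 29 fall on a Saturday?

Leap years in 2132–2222: 22 of them.
Feb 29 weekday advances by 5 (mod 7) from one leap year to the next four years later (or differs when a century non-leap intervenes).
Leap-day weekdays: 2132:Fri 2136:Wed 2140:Mon 2144:Sat✓ 2148:Thu 2152:Tue 2156:Sun 2160:Fri 2164:Wed 2168:Mon 2172:Sat✓ 2176:Thu 2180:Tue 2184:Sun 2188:Fri 2192:Wed 2196:Mon 2204:Wed 2208:Mon 2212:Sat✓ 2216:Thu 2220:Tue
Saturday: 2144, 2172, 2212 → 3.

3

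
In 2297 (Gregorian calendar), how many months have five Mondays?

4

A month of length L has five Mondays iff its first Monday is on day ≤ L−28 (so day 1–3 in a 31-day month, 1–2 in a 30-day month, day 1 in a leap February).
Checking each month of 2297: Jan starts Fri (31d); Feb starts Mon (28d); Mar starts Mon (31d) ✓; Apr starts Thu (30d); May starts Sat (31d) ✓; Jun starts Tue (30d); Jul starts Thu (31d); Aug starts Sun (31d) ✓; Sep starts Wed (30d); Oct starts Fri (31d); Nov starts Mon (30d) ✓; Dec starts Wed (31d).
Five-Monday months: March, May, August, November → 4.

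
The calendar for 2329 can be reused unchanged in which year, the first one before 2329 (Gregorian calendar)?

Two years share a calendar iff Jan 1 falls on the same weekday and both are leap or both are common. 2329: Jan 1 is Tuesday, common year.
2328: Jan 1 Sunday, leap
2327: Jan 1 Saturday, common
2326: Jan 1 Friday, common
2325: Jan 1 Thursday, common
2324: Jan 1 Tuesday, leap
2323: Jan 1 Monday, common
2322: Jan 1 Sunday, common
2321: Jan 1 Saturday, common
2320: Jan 1 Thursday, leap
2319: Jan 1 Wednesday, common
2318: Jan 1 Tuesday, common
2318 matches on both conditions.

2318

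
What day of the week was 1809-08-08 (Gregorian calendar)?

January 1, 1809 is a Sunday.
August 8 is day 220 of the year, i.e. 219 days after Jan 1.
219 mod 7 = 2, so advance 2 weekdays from Sunday: Tuesday.

Tuesday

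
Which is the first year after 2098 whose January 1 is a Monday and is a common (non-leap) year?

Jan 1 advances by 2 weekdays after a leap year and by 1 after a common year.
2098: Jan 1 is Wednesday.
2099: Thursday
2100: Friday
2101: Saturday
2102: Sunday
2103: Monday
2103 begins on a Monday and is a common year.

2103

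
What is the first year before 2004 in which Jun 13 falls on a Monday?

1994

From one year to the next, a fixed date's weekday advances by 1, or by 2 when a Feb 29 lies between the two dates.
2004: June 13 is Sunday.
2003: Friday (−2)
2002: Thursday (−1)
2001: Wednesday (−1)
2000: Tuesday (−1)
1999: Sunday (−2)
1998: Saturday (−1)
1997: Friday (−1)
1996: Thursday (−1)
1995: Tuesday (−2)
1994: Monday (−1)
Jun 13 falls on a Monday in 1994.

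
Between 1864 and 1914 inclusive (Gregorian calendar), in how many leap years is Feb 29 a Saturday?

3

Leap years in 1864–1914: 12 of them.
Feb 29 weekday advances by 5 (mod 7) from one leap year to the next four years later (or differs when a century non-leap intervenes).
Leap-day weekdays: 1864:Mon 1868:Sat✓ 1872:Thu 1876:Tue 1880:Sun 1884:Fri 1888:Wed 1892:Mon 1896:Sat✓ 1904:Mon 1908:Sat✓ 1912:Thu
Saturday: 1868, 1896, 1908 → 3.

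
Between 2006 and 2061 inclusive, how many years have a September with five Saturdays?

16

September has 30 days; it has five Saturdays when Saturday falls among the first (month-length − 28) days — i.e. when September 1 is one of Saturday/Friday.
September 1 by year: 2006:Fri✓ 2007:Sat✓ 2008:Mon 2009:Tue 2010:Wed 2011:Thu 2012:Sat✓ 2013:Sun 2014:Mon 2015:Tue 2016:Thu 2017:Fri✓ 2018:Sat✓ 2019:Sun 2020:Tue …(26 more)… 2047:Sun 2048:Tue 2049:Wed 2050:Thu 2051:Fri✓ 2052:Sun 2053:Mon 2054:Tue 2055:Wed 2056:Fri✓ 2057:Sat✓ 2058:Sun 2059:Mon 2060:Wed 2061:Thu
Years with five Saturdays: 2006, 2007, 2012, 2017, 2018, 2023, 2028, 2029, 2034, 2035, 2040, 2045, 2046, 2051, 2056, 2057 → 16.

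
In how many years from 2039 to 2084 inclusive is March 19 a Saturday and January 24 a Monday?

Check each year's weekday for March 19 and January 24:
  2039: Sat/Mon ✓  2040: Mon/Tue  2041: Tue/Thu  2042: Wed/Fri  2043: Thu/Sat  2044: Sat/Sun  2045: Sun/Tue  2046: Mon/Wed  2047: Tue/Thu  2048: Thu/Fri  2049: Fri/Sun  2050: Sat/Mon ✓  2051: Sun/Tue  2052: Tue/Wed  …(18 more)…  2071: Thu/Sat  2072: Sat/Sun  2073: Sun/Tue  2074: Mon/Wed  2075: Tue/Thu  2076: Thu/Fri  2077: Fri/Sun  2078: Sat/Mon ✓  2079: Sun/Tue  2080: Tue/Wed  2081: Wed/Fri  2082: Thu/Sat  2083: Fri/Sun  2084: Sun/Mon
Both conditions hold in: 2039, 2050, 2061, 2067, 2078 — 5.

5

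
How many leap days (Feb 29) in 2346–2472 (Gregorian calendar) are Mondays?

Leap years in 2346–2472: 32 of them.
Feb 29 weekday advances by 5 (mod 7) from one leap year to the next four years later (or differs when a century non-leap intervenes).
Leap-day weekdays: 2348:Sun 2352:Fri 2356:Wed 2360:Mon✓ 2364:Sat 2368:Thu 2372:Tue 2376:Sun 2380:Fri 2384:Wed 2388:Mon✓ 2392:Sat 2396:Thu …(6 more)… 2424:Thu 2428:Tue 2432:Sun 2436:Fri 2440:Wed 2444:Mon✓ 2448:Sat 2452:Thu 2456:Tue 2460:Sun 2464:Fri 2468:Wed 2472:Mon✓
Monday: 2360, 2388, 2416, 2444, 2472 → 5.

5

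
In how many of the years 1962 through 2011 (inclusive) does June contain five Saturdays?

June has 30 days; it has five Saturdays when Saturday falls among the first (month-length − 28) days — i.e. when June 1 is one of Saturday/Friday.
June 1 by year: 1962:Fri✓ 1963:Sat✓ 1964:Mon 1965:Tue 1966:Wed 1967:Thu 1968:Sat✓ 1969:Sun 1970:Mon 1971:Tue 1972:Thu 1973:Fri✓ 1974:Sat✓ 1975:Sun 1976:Tue …(20 more)… 1997:Sun 1998:Mon 1999:Tue 2000:Thu 2001:Fri✓ 2002:Sat✓ 2003:Sun 2004:Tue 2005:Wed 2006:Thu 2007:Fri✓ 2008:Sun 2009:Mon 2010:Tue 2011:Wed
Years with five Saturdays: 1962, 1963, 1968, 1973, 1974, 1979, 1984, 1985, 1990, 1991, 1996, 2001, 2002, 2007 → 14.

14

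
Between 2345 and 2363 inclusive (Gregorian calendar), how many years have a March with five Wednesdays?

March has 31 days; it has five Wednesdays when Wednesday falls among the first (month-length − 28) days — i.e. when March 1 is one of Wednesday/Tuesday/Monday.
March 1 by year: 2345:Thu 2346:Fri 2347:Sat 2348:Mon✓ 2349:Tue✓ 2350:Wed✓ 2351:Thu 2352:Sat 2353:Sun 2354:Mon✓ 2355:Tue✓ 2356:Thu 2357:Fri 2358:Sat 2359:Sun 2360:Tue✓ 2361:Wed✓ 2362:Thu 2363:Fri
Years with five Wednesdays: 2348, 2349, 2350, 2354, 2355, 2360, 2361 → 7.

7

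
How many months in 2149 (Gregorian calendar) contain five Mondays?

4

A month of length L has five Mondays iff its first Monday is on day ≤ L−28 (so day 1–3 in a 31-day month, 1–2 in a 30-day month, day 1 in a leap February).
Checking each month of 2149: Jan starts Wed (31d); Feb starts Sat (28d); Mar starts Sat (31d) ✓; Apr starts Tue (30d); May starts Thu (31d); Jun starts Sun (30d) ✓; Jul starts Tue (31d); Aug starts Fri (31d); Sep starts Mon (30d) ✓; Oct starts Wed (31d); Nov starts Sat (30d); Dec starts Mon (31d) ✓.
Five-Monday months: March, June, September, December → 4.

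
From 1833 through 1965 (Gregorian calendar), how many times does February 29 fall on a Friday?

Leap years in 1833–1965: 32 of them.
Feb 29 weekday advances by 5 (mod 7) from one leap year to the next four years later (or differs when a century non-leap intervenes).
Leap-day weekdays: 1836:Mon 1840:Sat 1844:Thu 1848:Tue 1852:Sun 1856:Fri✓ 1860:Wed 1864:Mon 1868:Sat 1872:Thu 1876:Tue 1880:Sun 1884:Fri✓ …(6 more)… 1916:Tue 1920:Sun 1924:Fri✓ 1928:Wed 1932:Mon 1936:Sat 1940:Thu 1944:Tue 1948:Sun 1952:Fri✓ 1956:Wed 1960:Mon 1964:Sat
Friday: 1856, 1884, 1924, 1952 → 4.

4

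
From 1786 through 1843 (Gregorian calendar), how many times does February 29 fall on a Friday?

2

Leap years in 1786–1843: 13 of them.
Feb 29 weekday advances by 5 (mod 7) from one leap year to the next four years later (or differs when a century non-leap intervenes).
Leap-day weekdays: 1788:Fri✓ 1792:Wed 1796:Mon 1804:Wed 1808:Mon 1812:Sat 1816:Thu 1820:Tue 1824:Sun 1828:Fri✓ 1832:Wed 1836:Mon 1840:Sat
Friday: 1788, 1828 → 2.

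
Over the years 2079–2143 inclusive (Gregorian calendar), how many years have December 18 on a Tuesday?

10

Track December 18's weekday year by year (advancing +1, or +2 across a Feb 29):
  2079: Mon  2080: Wed (+2)  2081: Thu (+1)  2082: Fri (+1)  2083: Sat (+1)
  2084: Mon (+2)  2085: Tue (+1) ✓  2086: Wed (+1)  2087: Thu (+1)  2088: Sat (+2)
  2089: Sun (+1)  2090: Mon (+1)  2091: Tue (+1) ✓  2092: Thu (+2)  … (37 more years) …
  2130: Mon (+1)  2131: Tue (+1) ✓  2132: Thu (+2)  2133: Fri (+1)  2134: Sat (+1)
  2135: Sun (+1)  2136: Tue (+2) ✓  2137: Wed (+1)  2138: Thu (+1)  2139: Fri (+1)
  2140: Sun (+2)  2141: Mon (+1)  2142: Tue (+1) ✓  2143: Wed (+1)
Tuesday years: 2085, 2091, 2096, 2103, 2108, 2114, 2125, 2131, 2136, 2142 — 10 in total.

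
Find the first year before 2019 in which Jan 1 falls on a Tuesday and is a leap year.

2008

Jan 1 advances by 2 weekdays after a leap year and by 1 after a common year.
2019: Jan 1 is Tuesday.
2018: Monday
2017: Sunday
2016: Friday (leap)
2015: Thursday
2014: Wednesday
2013: Tuesday
2012: Sunday (leap)
2011: Saturday
2010: Friday
2009: Thursday
2008: Tuesday (leap)
2008 begins on a Tuesday and is a leap year.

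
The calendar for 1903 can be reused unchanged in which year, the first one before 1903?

Two years share a calendar iff Jan 1 falls on the same weekday and both are leap or both are common. 1903: Jan 1 is Thursday, common year.
1902: Jan 1 Wednesday, common
1901: Jan 1 Tuesday, common
1900: Jan 1 Monday, common
1899: Jan 1 Sunday, common
1898: Jan 1 Saturday, common
1897: Jan 1 Friday, common
1896: Jan 1 Wednesday, leap
1895: Jan 1 Tuesday, common
1894: Jan 1 Monday, common
1893: Jan 1 Sunday, common
1892: Jan 1 Friday, leap
1891: Jan 1 Thursday, common
1891 matches on both conditions.

1891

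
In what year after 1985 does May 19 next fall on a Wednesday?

1993

From one year to the next, a fixed date's weekday advances by 1, or by 2 when a Feb 29 lies between the two dates.
1985: May 19 is Sunday.
1986: Monday (+1)
1987: Tuesday (+1)
1988: Thursday (+2)
1989: Friday (+1)
1990: Saturday (+1)
1991: Sunday (+1)
1992: Tuesday (+2)
1993: Wednesday (+1)
May 19 falls on a Wednesday in 1993.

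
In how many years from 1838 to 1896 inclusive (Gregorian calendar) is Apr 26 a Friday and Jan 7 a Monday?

Check each year's weekday for Apr 26 and Jan 7:
  1838: Thu/Sun  1839: Fri/Mon ✓  1840: Sun/Tue  1841: Mon/Thu  1842: Tue/Fri  1843: Wed/Sat  1844: Fri/Sun  1845: Sat/Tue  1846: Sun/Wed  1847: Mon/Thu  1848: Wed/Fri  1849: Thu/Sun  1850: Fri/Mon ✓  1851: Sat/Tue  …(31 more)…  1883: Thu/Sun  1884: Sat/Mon  1885: Sun/Wed  1886: Mon/Thu  1887: Tue/Fri  1888: Thu/Sat  1889: Fri/Mon ✓  1890: Sat/Tue  1891: Sun/Wed  1892: Tue/Thu  1893: Wed/Sat  1894: Thu/Sun  1895: Fri/Mon ✓  1896: Sun/Tue
Both conditions hold in: 1839, 1850, 1861, 1867, 1878, 1889, 1895 — 7.

7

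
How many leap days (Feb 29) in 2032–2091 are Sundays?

3

Leap years in 2032–2091: 15 of them.
Feb 29 weekday advances by 5 (mod 7) from one leap year to the next four years later (or differs when a century non-leap intervenes).
Leap-day weekdays: 2032:Sun✓ 2036:Fri 2040:Wed 2044:Mon 2048:Sat 2052:Thu 2056:Tue 2060:Sun✓ 2064:Fri 2068:Wed 2072:Mon 2076:Sat 2080:Thu 2084:Tue 2088:Sun✓
Sunday: 2032, 2060, 2088 → 3.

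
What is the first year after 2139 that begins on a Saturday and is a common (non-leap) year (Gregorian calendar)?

2146

Jan 1 advances by 2 weekdays after a leap year and by 1 after a common year.
2139: Jan 1 is Thursday.
2140: Friday (leap)
2141: Sunday
2142: Monday
2143: Tuesday
2144: Wednesday (leap)
2145: Friday
2146: Saturday
2146 begins on a Saturday and is a common year.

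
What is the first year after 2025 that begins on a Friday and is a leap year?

2044

Jan 1 advances by 2 weekdays after a leap year and by 1 after a common year.
2025: Jan 1 is Wednesday.
2026: Thursday
2027: Friday
2028: Saturday (leap)
2029: Monday
2030: Tuesday
2031: Wednesday
2032: Thursday (leap)
2033: Saturday
2034: Sunday
2035: Monday
2036: Tuesday (leap)
2037: Thursday
2038: Friday
2039: Saturday
2040: Sunday (leap)
2041: Tuesday
2042: Wednesday
2043: Thursday
2044: Friday (leap)
2044 begins on a Friday and is a leap year.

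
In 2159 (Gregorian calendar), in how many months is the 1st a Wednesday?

Check the 1st of each month of 2159: Jan 1: Mon, Feb 1: Thu, Mar 1: Thu, Apr 1: Sun, May 1: Tue, Jun 1: Fri, Jul 1: Sun, Aug 1: Wed, Sep 1: Sat, Oct 1: Mon, Nov 1: Thu, Dec 1: Sat.
Wednesday occurs in August — 1 month.

1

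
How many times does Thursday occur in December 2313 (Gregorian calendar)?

December 2313 has 31 days and begins on Monday.
The first Thursday is December 4.
Thursdays fall on 4, 11, 18, 25 — that's 4.

4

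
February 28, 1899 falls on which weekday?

Tuesday

January 1, 1899 is a Sunday.
February 28 is day 59 of the year, i.e. 58 days after Jan 1.
58 mod 7 = 2, so advance 2 weekdays from Sunday: Tuesday.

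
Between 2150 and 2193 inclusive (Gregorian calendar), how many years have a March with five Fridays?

March has 31 days; it has five Fridays when Friday falls among the first (month-length − 28) days — i.e. when March 1 is one of Friday/Thursday/Wednesday.
March 1 by year: 2150:Sun 2151:Mon 2152:Wed✓ 2153:Thu✓ 2154:Fri✓ 2155:Sat 2156:Mon 2157:Tue 2158:Wed✓ 2159:Thu✓ 2160:Sat 2161:Sun 2162:Mon 2163:Tue 2164:Thu✓ …(14 more)… 2179:Mon 2180:Wed✓ 2181:Thu✓ 2182:Fri✓ 2183:Sat 2184:Mon 2185:Tue 2186:Wed✓ 2187:Thu✓ 2188:Sat 2189:Sun 2190:Mon 2191:Tue 2192:Thu✓ 2193:Fri✓
Years with five Fridays: 2152, 2153, 2154, 2158, 2159, 2164, 2165, 2169, 2170, 2171, 2175, 2176, 2180, 2181, 2182, 2186, 2187, 2192, 2193 → 19.

19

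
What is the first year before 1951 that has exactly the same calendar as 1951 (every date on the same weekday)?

1945

Two years share a calendar iff Jan 1 falls on the same weekday and both are leap or both are common. 1951: Jan 1 is Monday, common year.
1950: Jan 1 Sunday, common
1949: Jan 1 Saturday, common
1948: Jan 1 Thursday, leap
1947: Jan 1 Wednesday, common
1946: Jan 1 Tuesday, common
1945: Jan 1 Monday, common
1945 matches on both conditions.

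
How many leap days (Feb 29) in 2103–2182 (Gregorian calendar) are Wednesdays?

Leap years in 2103–2182: 20 of them.
Feb 29 weekday advances by 5 (mod 7) from one leap year to the next four years later (or differs when a century non-leap intervenes).
Leap-day weekdays: 2104:Fri 2108:Wed✓ 2112:Mon 2116:Sat 2120:Thu 2124:Tue 2128:Sun 2132:Fri 2136:Wed✓ 2140:Mon 2144:Sat 2148:Thu 2152:Tue 2156:Sun 2160:Fri 2164:Wed✓ 2168:Mon 2172:Sat 2176:Thu 2180:Tue
Wednesday: 2108, 2136, 2164 → 3.

3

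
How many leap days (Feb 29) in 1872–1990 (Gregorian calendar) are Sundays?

4

Leap years in 1872–1990: 29 of them.
Feb 29 weekday advances by 5 (mod 7) from one leap year to the next four years later (or differs when a century non-leap intervenes).
Leap-day weekdays: 1872:Thu 1876:Tue 1880:Sun✓ 1884:Fri 1888:Wed 1892:Mon 1896:Sat 1904:Mon 1908:Sat 1912:Thu 1916:Tue 1920:Sun✓ 1924:Fri …(3 more)… 1940:Thu 1944:Tue 1948:Sun✓ 1952:Fri 1956:Wed 1960:Mon 1964:Sat 1968:Thu 1972:Tue 1976:Sun✓ 1980:Fri 1984:Wed 1988:Mon
Sunday: 1880, 1920, 1948, 1976 → 4.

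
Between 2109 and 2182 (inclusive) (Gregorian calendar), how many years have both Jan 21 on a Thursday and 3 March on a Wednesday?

8

Check each year's weekday for Jan 21 and 3 March:
  2109: Mon/Sun  2110: Tue/Mon  2111: Wed/Tue  2112: Thu/Thu  2113: Sat/Fri  2114: Sun/Sat  2115: Mon/Sun  2116: Tue/Tue  2117: Thu/Wed ✓  2118: Fri/Thu  2119: Sat/Fri  2120: Sun/Sun  2121: Tue/Mon  2122: Wed/Tue  …(46 more)…  2169: Sat/Fri  2170: Sun/Sat  2171: Mon/Sun  2172: Tue/Tue  2173: Thu/Wed ✓  2174: Fri/Thu  2175: Sat/Fri  2176: Sun/Sun  2177: Tue/Mon  2178: Wed/Tue  2179: Thu/Wed ✓  2180: Fri/Fri  2181: Sun/Sat  2182: Mon/Sun
Both conditions hold in: 2117, 2123, 2134, 2145, 2151, 2162, 2173, 2179 — 8.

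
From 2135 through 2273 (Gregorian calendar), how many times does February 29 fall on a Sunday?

Leap years in 2135–2273: 34 of them.
Feb 29 weekday advances by 5 (mod 7) from one leap year to the next four years later (or differs when a century non-leap intervenes).
Leap-day weekdays: 2136:Wed 2140:Mon 2144:Sat 2148:Thu 2152:Tue 2156:Sun✓ 2160:Fri 2164:Wed 2168:Mon 2172:Sat 2176:Thu 2180:Tue 2184:Sun✓ …(8 more)… 2224:Sun✓ 2228:Fri 2232:Wed 2236:Mon 2240:Sat 2244:Thu 2248:Tue 2252:Sun✓ 2256:Fri 2260:Wed 2264:Mon 2268:Sat 2272:Thu
Sunday: 2156, 2184, 2224, 2252 → 4.

4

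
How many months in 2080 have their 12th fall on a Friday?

3

Check the 12th of each month of 2080: Jan 12: Fri, Feb 12: Mon, Mar 12: Tue, Apr 12: Fri, May 12: Sun, Jun 12: Wed, Jul 12: Fri, Aug 12: Mon, Sep 12: Thu, Oct 12: Sat, Nov 12: Tue, Dec 12: Thu.
Friday occurs in January, April, July — 3 months.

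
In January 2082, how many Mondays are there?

4

January 2082 has 31 days and begins on Thursday.
The first Monday is January 5.
Mondays fall on 5, 12, 19, 26 — that's 4.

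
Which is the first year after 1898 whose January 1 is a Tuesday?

1901

Jan 1 advances by 2 weekdays after a leap year and by 1 after a common year.
1898: Jan 1 is Saturday.
1899: Sunday
1900: Monday
1901: Tuesday
1901 begins on a Tuesday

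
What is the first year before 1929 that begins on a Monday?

Jan 1 advances by 2 weekdays after a leap year and by 1 after a common year.
1929: Jan 1 is Tuesday.
1928: Sunday (leap)
1927: Saturday
1926: Friday
1925: Thursday
1924: Tuesday (leap)
1923: Monday
1923 begins on a Monday

1923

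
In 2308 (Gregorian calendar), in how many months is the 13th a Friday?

2

Check the 13th of each month of 2308: Jan 13: Mon, Feb 13: Thu, Mar 13: Fri, Apr 13: Mon, May 13: Wed, Jun 13: Sat, Jul 13: Mon, Aug 13: Thu, Sep 13: Sun, Oct 13: Tue, Nov 13: Fri, Dec 13: Sun.
Friday occurs in March, November — 2 months.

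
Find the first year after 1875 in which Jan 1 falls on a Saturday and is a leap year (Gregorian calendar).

Jan 1 advances by 2 weekdays after a leap year and by 1 after a common year.
1875: Jan 1 is Friday.
1876: Saturday (leap)
1876 begins on a Saturday and is a leap year.

1876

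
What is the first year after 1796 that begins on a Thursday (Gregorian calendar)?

1801

Jan 1 advances by 2 weekdays after a leap year and by 1 after a common year.
1796: Jan 1 is Friday (leap).
1797: Sunday
1798: Monday
1799: Tuesday
1800: Wednesday
1801: Thursday
1801 begins on a Thursday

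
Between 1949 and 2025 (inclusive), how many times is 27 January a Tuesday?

10

Track 27 January's weekday year by year (advancing +1, or +2 across a Feb 29):
  1949: Thu  1950: Fri (+1)  1951: Sat (+1)  1952: Sun (+1)  1953: Tue (+2) ✓
  1954: Wed (+1)  1955: Thu (+1)  1956: Fri (+1)  1957: Sun (+2)  1958: Mon (+1)
  1959: Tue (+1) ✓  1960: Wed (+1)  1961: Fri (+2)  1962: Sat (+1)  … (49 more years) …
  2012: Fri (+1)  2013: Sun (+2)  2014: Mon (+1)  2015: Tue (+1) ✓  2016: Wed (+1)
  2017: Fri (+2)  2018: Sat (+1)  2019: Sun (+1)  2020: Mon (+1)  2021: Wed (+2)
  2022: Thu (+1)  2023: Fri (+1)  2024: Sat (+1)  2025: Mon (+2)
Tuesday years: 1953, 1959, 1970, 1976, 1981, 1987, 1998, 2004, 2009, 2015 — 10 in total.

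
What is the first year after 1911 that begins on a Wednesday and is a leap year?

Jan 1 advances by 2 weekdays after a leap year and by 1 after a common year.
1911: Jan 1 is Sunday.
1912: Monday (leap)
1913: Wednesday
1914: Thursday
1915: Friday
1916: Saturday (leap)
1917: Monday
1918: Tuesday
1919: Wednesday
1920: Thursday (leap)
1921: Saturday
1922: Sunday
1923: Monday
1924: Tuesday (leap)
1925: Thursday
1926: Friday
1927: Saturday
1928: Sunday (leap)
1929: Tuesday
1930: Wednesday
1931: Thursday
1932: Friday (leap)
1933: Sunday
1934: Monday
1935: Tuesday
1936: Wednesday (leap)
1936 begins on a Wednesday and is a leap year.

1936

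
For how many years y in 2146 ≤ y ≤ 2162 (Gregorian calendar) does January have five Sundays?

7

January has 31 days; it has five Sundays when Sunday falls among the first (month-length − 28) days — i.e. when January 1 is one of Sunday/Saturday/Friday.
January 1 by year: 2146:Sat✓ 2147:Sun✓ 2148:Mon 2149:Wed 2150:Thu 2151:Fri✓ 2152:Sat✓ 2153:Mon 2154:Tue 2155:Wed 2156:Thu 2157:Sat✓ 2158:Sun✓ 2159:Mon 2160:Tue 2161:Thu 2162:Fri✓
Years with five Sundays: 2146, 2147, 2151, 2152, 2157, 2158, 2162 → 7.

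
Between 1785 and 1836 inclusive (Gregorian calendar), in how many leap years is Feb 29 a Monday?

3

Leap years in 1785–1836: 12 of them.
Feb 29 weekday advances by 5 (mod 7) from one leap year to the next four years later (or differs when a century non-leap intervenes).
Leap-day weekdays: 1788:Fri 1792:Wed 1796:Mon✓ 1804:Wed 1808:Mon✓ 1812:Sat 1816:Thu 1820:Tue 1824:Sun 1828:Fri 1832:Wed 1836:Mon✓
Monday: 1796, 1808, 1836 → 3.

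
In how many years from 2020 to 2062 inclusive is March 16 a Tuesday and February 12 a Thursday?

Check each year's weekday for March 16 and February 12:
  2020: Mon/Wed  2021: Tue/Fri  2022: Wed/Sat  2023: Thu/Sun  2024: Sat/Mon  2025: Sun/Wed  2026: Mon/Thu  2027: Tue/Fri  2028: Thu/Sat  2029: Fri/Mon  2030: Sat/Tue  2031: Sun/Wed  2032: Tue/Thu ✓  2033: Wed/Sat  …(15 more)…  2049: Tue/Fri  2050: Wed/Sat  2051: Thu/Sun  2052: Sat/Mon  2053: Sun/Wed  2054: Mon/Thu  2055: Tue/Fri  2056: Thu/Sat  2057: Fri/Mon  2058: Sat/Tue  2059: Sun/Wed  2060: Tue/Thu ✓  2061: Wed/Sat  2062: Thu/Sun
Both conditions hold in: 2032, 2060 — 2.

2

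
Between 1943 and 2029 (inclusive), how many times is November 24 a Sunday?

12

Track November 24's weekday year by year (advancing +1, or +2 across a Feb 29):
  1943: Wed  1944: Fri (+2)  1945: Sat (+1)  1946: Sun (+1) ✓  1947: Mon (+1)
  1948: Wed (+2)  1949: Thu (+1)  1950: Fri (+1)  1951: Sat (+1)  1952: Mon (+2)
  1953: Tue (+1)  1954: Wed (+1)  1955: Thu (+1)  1956: Sat (+2)  … (59 more years) …
  2016: Thu (+2)  2017: Fri (+1)  2018: Sat (+1)  2019: Sun (+1) ✓  2020: Tue (+2)
  2021: Wed (+1)  2022: Thu (+1)  2023: Fri (+1)  2024: Sun (+2) ✓  2025: Mon (+1)
  2026: Tue (+1)  2027: Wed (+1)  2028: Fri (+2)  2029: Sat (+1)
Sunday years: 1946, 1957, 1963, 1968, 1974, 1985, 1991, 1996, 2002, 2013, 2019, 2024 — 12 in total.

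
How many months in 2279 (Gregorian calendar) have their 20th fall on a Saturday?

2

Check the 20th of each month of 2279: Jan 20: Mon, Feb 20: Thu, Mar 20: Thu, Apr 20: Sun, May 20: Tue, Jun 20: Fri, Jul 20: Sun, Aug 20: Wed, Sep 20: Sat, Oct 20: Mon, Nov 20: Thu, Dec 20: Sat.
Saturday occurs in September, December — 2 months.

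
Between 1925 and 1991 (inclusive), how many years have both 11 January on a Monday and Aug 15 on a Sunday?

7

Check each year's weekday for 11 January and Aug 15:
  1925: Sun/Sat  1926: Mon/Sun ✓  1927: Tue/Mon  1928: Wed/Wed  1929: Fri/Thu  1930: Sat/Fri  1931: Sun/Sat  1932: Mon/Mon  1933: Wed/Tue  1934: Thu/Wed  1935: Fri/Thu  1936: Sat/Sat  1937: Mon/Sun ✓  1938: Tue/Mon  …(39 more)…  1978: Wed/Tue  1979: Thu/Wed  1980: Fri/Fri  1981: Sun/Sat  1982: Mon/Sun ✓  1983: Tue/Mon  1984: Wed/Wed  1985: Fri/Thu  1986: Sat/Fri  1987: Sun/Sat  1988: Mon/Mon  1989: Wed/Tue  1990: Thu/Wed  1991: Fri/Thu
Both conditions hold in: 1926, 1937, 1943, 1954, 1965, 1971, 1982 — 7.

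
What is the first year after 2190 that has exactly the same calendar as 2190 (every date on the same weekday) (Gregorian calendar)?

Two years share a calendar iff Jan 1 falls on the same weekday and both are leap or both are common. 2190: Jan 1 is Friday, common year.
2191: Jan 1 Saturday, common
2192: Jan 1 Sunday, leap
2193: Jan 1 Tuesday, common
2194: Jan 1 Wednesday, common
2195: Jan 1 Thursday, common
2196: Jan 1 Friday, leap
2197: Jan 1 Sunday, common
2198: Jan 1 Monday, common
2199: Jan 1 Tuesday, common
2200: Jan 1 Wednesday, common
2201: Jan 1 Thursday, common
2202: Jan 1 Friday, common
2202 matches on both conditions.

2202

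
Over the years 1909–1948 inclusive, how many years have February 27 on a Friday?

6

Track February 27's weekday year by year (advancing +1, or +2 across a Feb 29):
  1909: Sat  1910: Sun (+1)  1911: Mon (+1)  1912: Tue (+1)  1913: Thu (+2)
  1914: Fri (+1) ✓  1915: Sat (+1)  1916: Sun (+1)  1917: Tue (+2)  1918: Wed (+1)
  1919: Thu (+1)  1920: Fri (+1) ✓  1921: Sun (+2)  1922: Mon (+1)  … (12 more years) …
  1935: Wed (+1)  1936: Thu (+1)  1937: Sat (+2)  1938: Sun (+1)  1939: Mon (+1)
  1940: Tue (+1)  1941: Thu (+2)  1942: Fri (+1) ✓  1943: Sat (+1)  1944: Sun (+1)
  1945: Tue (+2)  1946: Wed (+1)  1947: Thu (+1)  1948: Fri (+1) ✓
Friday years: 1914, 1920, 1925, 1931, 1942, 1948 — 6 in total.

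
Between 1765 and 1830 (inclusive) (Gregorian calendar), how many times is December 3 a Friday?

9

Track December 3's weekday year by year (advancing +1, or +2 across a Feb 29):
  1765: Tue  1766: Wed (+1)  1767: Thu (+1)  1768: Sat (+2)  1769: Sun (+1)
  1770: Mon (+1)  1771: Tue (+1)  1772: Thu (+2)  1773: Fri (+1) ✓  1774: Sat (+1)
  1775: Sun (+1)  1776: Tue (+2)  1777: Wed (+1)  1778: Thu (+1)  … (38 more years) …
  1817: Wed (+1)  1818: Thu (+1)  1819: Fri (+1) ✓  1820: Sun (+2)  1821: Mon (+1)
  1822: Tue (+1)  1823: Wed (+1)  1824: Fri (+2) ✓  1825: Sat (+1)  1826: Sun (+1)
  1827: Mon (+1)  1828: Wed (+2)  1829: Thu (+1)  1830: Fri (+1) ✓
Friday years: 1773, 1779, 1784, 1790, 1802, 1813, 1819, 1824, 1830 — 9 in total.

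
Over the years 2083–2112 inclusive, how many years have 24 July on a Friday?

Track 24 July's weekday year by year (advancing +1, or +2 across a Feb 29):
  2083: Sat  2084: Mon (+2)  2085: Tue (+1)  2086: Wed (+1)  2087: Thu (+1)
  2088: Sat (+2)  2089: Sun (+1)  2090: Mon (+1)  2091: Tue (+1)  2092: Thu (+2)
  2093: Fri (+1) ✓  2094: Sat (+1)  2095: Sun (+1)  2096: Tue (+2)  2097: Wed (+1)
  2098: Thu (+1)  2099: Fri (+1) ✓  2100: Sat (+1)  2101: Sun (+1)  2102: Mon (+1)
  2103: Tue (+1)  2104: Thu (+2)  2105: Fri (+1) ✓  2106: Sat (+1)  2107: Sun (+1)
  2108: Tue (+2)  2109: Wed (+1)  2110: Thu (+1)  2111: Fri (+1) ✓  2112: Sun (+2)
Friday years: 2093, 2099, 2105, 2111 — 4 in total.

4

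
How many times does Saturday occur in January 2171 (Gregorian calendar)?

January 2171 has 31 days and begins on Tuesday.
The first Saturday is January 5.
Saturdays fall on 5, 12, 19, 26 — that's 4.

4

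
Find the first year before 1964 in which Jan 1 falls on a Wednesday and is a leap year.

1936

Jan 1 advances by 2 weekdays after a leap year and by 1 after a common year.
1964: Jan 1 is Wednesday (leap).
1963: Tuesday
1962: Monday
1961: Sunday
1960: Friday (leap)
1959: Thursday
1958: Wednesday
1957: Tuesday
1956: Sunday (leap)
1955: Saturday
1954: Friday
1953: Thursday
1952: Tuesday (leap)
1951: Monday
1950: Sunday
1949: Saturday
1948: Thursday (leap)
1947: Wednesday
1946: Tuesday
1945: Monday
1944: Saturday (leap)
1943: Friday
1942: Thursday
1941: Wednesday
1940: Monday (leap)
1939: Sunday
1938: Saturday
1937: Friday
1936: Wednesday (leap)
1936 begins on a Wednesday and is a leap year.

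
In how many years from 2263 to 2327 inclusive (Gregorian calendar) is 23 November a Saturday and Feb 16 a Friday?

2

Check each year's weekday for 23 November and Feb 16:
  2263: Mon/Mon  2264: Wed/Tue  2265: Thu/Thu  2266: Fri/Fri  2267: Sat/Sat  2268: Mon/Sun  2269: Tue/Tue  2270: Wed/Wed  2271: Thu/Thu  2272: Sat/Fri ✓  2273: Sun/Sun  2274: Mon/Mon  2275: Tue/Tue  2276: Thu/Wed  …(37 more)…  2314: Mon/Mon  2315: Tue/Tue  2316: Thu/Wed  2317: Fri/Fri  2318: Sat/Sat  2319: Sun/Sun  2320: Tue/Mon  2321: Wed/Wed  2322: Thu/Thu  2323: Fri/Fri  2324: Sun/Sat  2325: Mon/Mon  2326: Tue/Tue  2327: Wed/Wed
Both conditions hold in: 2272, 2312 — 2.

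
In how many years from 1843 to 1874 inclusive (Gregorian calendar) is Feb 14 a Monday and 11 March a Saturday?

Check each year's weekday for Feb 14 and 11 March:
  1843: Tue/Sat  1844: Wed/Mon  1845: Fri/Tue  1846: Sat/Wed  1847: Sun/Thu  1848: Mon/Sat ✓  1849: Wed/Sun  1850: Thu/Mon  1851: Fri/Tue  1852: Sat/Thu  1853: Mon/Fri  1854: Tue/Sat  1855: Wed/Sun  1856: Thu/Tue  …(4 more)…  1861: Thu/Mon  1862: Fri/Tue  1863: Sat/Wed  1864: Sun/Fri  1865: Tue/Sat  1866: Wed/Sun  1867: Thu/Mon  1868: Fri/Wed  1869: Sun/Thu  1870: Mon/Fri  1871: Tue/Sat  1872: Wed/Mon  1873: Fri/Tue  1874: Sat/Wed
Both conditions hold in: 1848 — 1.

1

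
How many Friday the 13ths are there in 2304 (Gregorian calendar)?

Check the 13th of each month of 2304: Jan 13: Wed, Feb 13: Sat, Mar 13: Sun, Apr 13: Wed, May 13: Fri, Jun 13: Mon, Jul 13: Wed, Aug 13: Sat, Sep 13: Tue, Oct 13: Thu, Nov 13: Sun, Dec 13: Tue.
Friday occurs in May — 1 month.

1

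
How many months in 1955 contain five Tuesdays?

4

A month of length L has five Tuesdays iff its first Tuesday is on day ≤ L−28 (so day 1–3 in a 31-day month, 1–2 in a 30-day month, day 1 in a leap February).
Checking each month of 1955: Jan starts Sat (31d); Feb starts Tue (28d); Mar starts Tue (31d) ✓; Apr starts Fri (30d); May starts Sun (31d) ✓; Jun starts Wed (30d); Jul starts Fri (31d); Aug starts Mon (31d) ✓; Sep starts Thu (30d); Oct starts Sat (31d); Nov starts Tue (30d) ✓; Dec starts Thu (31d).
Five-Tuesday months: March, May, August, November → 4.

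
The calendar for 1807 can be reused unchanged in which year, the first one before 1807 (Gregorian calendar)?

Two years share a calendar iff Jan 1 falls on the same weekday and both are leap or both are common. 1807: Jan 1 is Thursday, common year.
1806: Jan 1 Wednesday, common
1805: Jan 1 Tuesday, common
1804: Jan 1 Sunday, leap
1803: Jan 1 Saturday, common
1802: Jan 1 Friday, common
1801: Jan 1 Thursday, common
1801 matches on both conditions.

1801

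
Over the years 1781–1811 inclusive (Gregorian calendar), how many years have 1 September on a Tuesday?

4

Track 1 September's weekday year by year (advancing +1, or +2 across a Feb 29):
  1781: Sat  1782: Sun (+1)  1783: Mon (+1)  1784: Wed (+2)  1785: Thu (+1)
  1786: Fri (+1)  1787: Sat (+1)  1788: Mon (+2)  1789: Tue (+1) ✓  1790: Wed (+1)
  1791: Thu (+1)  1792: Sat (+2)  1793: Sun (+1)  1794: Mon (+1)  … (3 more years) …
  1798: Sat (+1)  1799: Sun (+1)  1800: Mon (+1)  1801: Tue (+1) ✓  1802: Wed (+1)
  1803: Thu (+1)  1804: Sat (+2)  1805: Sun (+1)  1806: Mon (+1)  1807: Tue (+1) ✓
  1808: Thu (+2)  1809: Fri (+1)  1810: Sat (+1)  1811: Sun (+1)
Tuesday years: 1789, 1795, 1801, 1807 — 4 in total.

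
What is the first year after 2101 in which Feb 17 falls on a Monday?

From one year to the next, a fixed date's weekday advances by 1, or by 2 when a Feb 29 lies between the two dates.
2101: February 17 is Thursday.
2102: Friday (+1)
2103: Saturday (+1)
2104: Sunday (+1)
2105: Tuesday (+2)
2106: Wednesday (+1)
2107: Thursday (+1)
2108: Friday (+1)
2109: Sunday (+2)
2110: Monday (+1)
Feb 17 falls on a Monday in 2110.

2110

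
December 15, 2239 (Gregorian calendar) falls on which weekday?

Sunday

January 1, 2239 is a Tuesday.
December 15 is day 349 of the year, i.e. 348 days after Jan 1.
348 mod 7 = 5, so advance 5 weekdays from Tuesday: Sunday.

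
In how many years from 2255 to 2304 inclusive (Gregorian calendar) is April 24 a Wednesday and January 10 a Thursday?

Check each year's weekday for April 24 and January 10:
  2255: Tue/Wed  2256: Thu/Thu  2257: Fri/Sat  2258: Sat/Sun  2259: Sun/Mon  2260: Tue/Tue  2261: Wed/Thu ✓  2262: Thu/Fri  2263: Fri/Sat  2264: Sun/Sun  2265: Mon/Tue  2266: Tue/Wed  2267: Wed/Thu ✓  2268: Fri/Fri  …(22 more)…  2291: Fri/Sat  2292: Sun/Sun  2293: Mon/Tue  2294: Tue/Wed  2295: Wed/Thu ✓  2296: Fri/Fri  2297: Sat/Sun  2298: Sun/Mon  2299: Mon/Tue  2300: Tue/Wed  2301: Wed/Thu ✓  2302: Thu/Fri  2303: Fri/Sat  2304: Sun/Sun
Both conditions hold in: 2261, 2267, 2278, 2289, 2295, 2301 — 6.

6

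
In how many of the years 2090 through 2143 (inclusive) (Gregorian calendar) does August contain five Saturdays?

August has 31 days; it has five Saturdays when Saturday falls among the first (month-length − 28) days — i.e. when August 1 is one of Saturday/Friday/Thursday.
August 1 by year: 2090:Tue 2091:Wed 2092:Fri✓ 2093:Sat✓ 2094:Sun 2095:Mon 2096:Wed 2097:Thu✓ 2098:Fri✓ 2099:Sat✓ 2100:Sun 2101:Mon 2102:Tue 2103:Wed 2104:Fri✓ …(24 more)… 2129:Mon 2130:Tue 2131:Wed 2132:Fri✓ 2133:Sat✓ 2134:Sun 2135:Mon 2136:Wed 2137:Thu✓ 2138:Fri✓ 2139:Sat✓ 2140:Mon 2141:Tue 2142:Wed 2143:Thu✓
Years with five Saturdays: 2092, 2093, 2097, 2098, 2099, 2104, 2105, 2109, 2110, 2111, 2115, 2116, 2120, 2121, 2122, 2126, 2127, 2132, 2133, 2137, 2138, 2139, 2143 → 23.

23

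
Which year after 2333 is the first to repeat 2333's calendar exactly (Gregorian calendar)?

2339

Two years share a calendar iff Jan 1 falls on the same weekday and both are leap or both are common. 2333: Jan 1 is Sunday, common year.
2334: Jan 1 Monday, common
2335: Jan 1 Tuesday, common
2336: Jan 1 Wednesday, leap
2337: Jan 1 Friday, common
2338: Jan 1 Saturday, common
2339: Jan 1 Sunday, common
2339 matches on both conditions.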